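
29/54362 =29/54362=0.00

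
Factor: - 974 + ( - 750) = -1724 = - 2^2 * 431^1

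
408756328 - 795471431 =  - 386715103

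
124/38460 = 31/9615 = 0.00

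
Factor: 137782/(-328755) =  - 2^1*3^( - 1 )*5^( - 1 )*7^(-1)*31^( - 1 )*101^( - 1)*68891^1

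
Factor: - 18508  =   - 2^2*7^1 * 661^1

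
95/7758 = 95/7758 = 0.01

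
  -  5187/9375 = -1+1396/3125 =- 0.55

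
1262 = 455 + 807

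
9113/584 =9113/584 = 15.60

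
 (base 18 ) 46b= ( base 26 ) 22B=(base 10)1415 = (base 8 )2607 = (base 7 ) 4061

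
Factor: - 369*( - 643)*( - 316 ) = -74976372 = - 2^2*3^2*41^1 * 79^1*643^1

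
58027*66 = 3829782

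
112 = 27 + 85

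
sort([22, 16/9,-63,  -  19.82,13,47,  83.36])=[-63, - 19.82, 16/9,13, 22,  47,83.36 ]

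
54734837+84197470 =138932307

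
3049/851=3 + 496/851  =  3.58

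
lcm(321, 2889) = 2889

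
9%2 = 1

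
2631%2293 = 338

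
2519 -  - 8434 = 10953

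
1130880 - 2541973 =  - 1411093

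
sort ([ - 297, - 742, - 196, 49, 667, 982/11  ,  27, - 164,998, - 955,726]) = [ - 955,  -  742, - 297, - 196, - 164,27,49,982/11, 667, 726, 998 ]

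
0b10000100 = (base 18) 76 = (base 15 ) 8C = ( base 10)132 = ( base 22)60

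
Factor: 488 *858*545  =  228193680 =2^4*3^1 * 5^1*11^1*13^1*61^1* 109^1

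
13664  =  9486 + 4178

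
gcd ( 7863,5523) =3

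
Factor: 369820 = 2^2*5^1*11^1*41^2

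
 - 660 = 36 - 696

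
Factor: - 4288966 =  - 2^1*11^2 * 37^1*479^1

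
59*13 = 767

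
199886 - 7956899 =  - 7757013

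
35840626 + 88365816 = 124206442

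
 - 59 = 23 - 82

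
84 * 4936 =414624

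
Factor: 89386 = 2^1 * 11^1*17^1 * 239^1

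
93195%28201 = 8592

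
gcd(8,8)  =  8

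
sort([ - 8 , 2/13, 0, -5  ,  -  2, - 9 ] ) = [ -9, - 8, - 5, - 2,  0,2/13] 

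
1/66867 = 1/66867  =  0.00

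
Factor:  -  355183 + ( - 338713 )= - 2^3*7^1 * 12391^1= -693896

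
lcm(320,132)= 10560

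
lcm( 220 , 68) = 3740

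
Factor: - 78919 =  - 78919^1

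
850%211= 6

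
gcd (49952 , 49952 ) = 49952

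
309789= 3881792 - 3572003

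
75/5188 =75/5188 = 0.01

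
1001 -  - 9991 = 10992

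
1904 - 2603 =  - 699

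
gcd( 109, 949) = 1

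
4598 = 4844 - 246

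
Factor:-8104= - 2^3*1013^1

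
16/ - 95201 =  - 16/95201 = - 0.00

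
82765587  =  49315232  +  33450355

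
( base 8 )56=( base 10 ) 46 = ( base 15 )31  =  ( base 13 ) 37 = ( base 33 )1D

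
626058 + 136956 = 763014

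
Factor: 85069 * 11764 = 1000751716 = 2^2 * 17^1*97^1 * 173^1*877^1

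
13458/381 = 35  +  41/127 = 35.32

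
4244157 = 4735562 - 491405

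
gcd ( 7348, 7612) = 44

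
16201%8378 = 7823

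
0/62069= 0=   0.00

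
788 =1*788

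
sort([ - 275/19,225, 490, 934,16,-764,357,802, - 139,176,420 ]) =[ - 764, - 139  ,  -  275/19,  16,176,225  ,  357,420, 490 , 802 , 934]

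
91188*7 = 638316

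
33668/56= 8417/14 = 601.21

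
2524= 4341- 1817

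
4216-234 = 3982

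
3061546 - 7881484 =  - 4819938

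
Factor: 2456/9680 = 307/1210 = 2^ (-1)*5^( - 1)*11^( -2)*307^1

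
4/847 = 4/847 = 0.00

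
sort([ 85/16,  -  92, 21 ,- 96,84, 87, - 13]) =[-96,-92, - 13,85/16,  21,84,  87 ] 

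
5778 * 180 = 1040040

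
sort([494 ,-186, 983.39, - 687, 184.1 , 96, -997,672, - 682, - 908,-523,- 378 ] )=[ - 997, - 908,-687,-682, -523,-378, - 186 , 96, 184.1 , 494,672,983.39] 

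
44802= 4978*9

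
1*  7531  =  7531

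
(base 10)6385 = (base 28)841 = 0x18f1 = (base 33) 5SG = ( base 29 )7H5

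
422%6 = 2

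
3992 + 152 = 4144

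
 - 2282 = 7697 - 9979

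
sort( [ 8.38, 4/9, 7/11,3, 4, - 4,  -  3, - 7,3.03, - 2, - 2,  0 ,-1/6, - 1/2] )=[ - 7, - 4, - 3, - 2, - 2, -1/2,-1/6, 0, 4/9, 7/11, 3, 3.03 , 4,8.38] 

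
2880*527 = 1517760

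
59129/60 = 985  +  29/60  =  985.48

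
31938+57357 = 89295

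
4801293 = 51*94143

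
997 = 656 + 341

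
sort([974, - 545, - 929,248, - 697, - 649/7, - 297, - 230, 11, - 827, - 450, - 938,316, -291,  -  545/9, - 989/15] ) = [ - 938, - 929,  -  827, - 697, - 545, - 450, - 297,-291, - 230, - 649/7, -989/15, - 545/9 , 11,248, 316, 974] 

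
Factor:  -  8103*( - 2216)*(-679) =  - 2^3*3^1 *7^1*37^1*73^1*97^1*277^1 = -12192292392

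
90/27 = 3+1/3 = 3.33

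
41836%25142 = 16694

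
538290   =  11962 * 45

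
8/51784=1/6473 = 0.00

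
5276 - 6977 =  -1701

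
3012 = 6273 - 3261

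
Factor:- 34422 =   -  2^1*3^1*5737^1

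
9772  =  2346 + 7426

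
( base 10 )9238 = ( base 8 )22026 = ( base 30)A7S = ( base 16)2416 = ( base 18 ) 1a94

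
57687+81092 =138779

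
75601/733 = 103+102/733 = 103.14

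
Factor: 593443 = 37^1*43^1*373^1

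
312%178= 134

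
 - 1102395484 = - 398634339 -703761145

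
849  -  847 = 2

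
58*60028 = 3481624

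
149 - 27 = 122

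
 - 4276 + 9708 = 5432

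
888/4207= 888/4207 = 0.21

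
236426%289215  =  236426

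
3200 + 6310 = 9510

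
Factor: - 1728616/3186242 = -2^2*17^( - 1 )*31^( - 1) * 173^1*1249^1*3023^( - 1) = - 864308/1593121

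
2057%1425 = 632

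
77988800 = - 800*(- 97486 )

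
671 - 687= -16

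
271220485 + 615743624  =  886964109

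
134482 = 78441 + 56041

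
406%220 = 186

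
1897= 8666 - 6769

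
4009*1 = 4009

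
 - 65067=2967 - 68034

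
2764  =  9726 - 6962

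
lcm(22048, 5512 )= 22048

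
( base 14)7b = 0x6d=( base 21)54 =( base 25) 49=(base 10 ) 109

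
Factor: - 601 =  - 601^1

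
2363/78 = 2363/78 = 30.29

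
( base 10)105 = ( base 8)151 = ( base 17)63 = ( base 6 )253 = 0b1101001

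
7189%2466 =2257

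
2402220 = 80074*30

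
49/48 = 1 + 1/48 = 1.02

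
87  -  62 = 25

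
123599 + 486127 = 609726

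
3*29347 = 88041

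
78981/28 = 2820 + 3/4 = 2820.75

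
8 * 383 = 3064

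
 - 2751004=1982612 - 4733616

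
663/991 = 663/991 = 0.67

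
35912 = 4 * 8978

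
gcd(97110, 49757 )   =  1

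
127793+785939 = 913732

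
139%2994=139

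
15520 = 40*388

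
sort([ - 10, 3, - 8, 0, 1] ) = [ - 10, - 8, 0, 1, 3]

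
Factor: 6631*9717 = 64433427 = 3^1*19^1*41^1*79^1*349^1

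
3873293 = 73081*53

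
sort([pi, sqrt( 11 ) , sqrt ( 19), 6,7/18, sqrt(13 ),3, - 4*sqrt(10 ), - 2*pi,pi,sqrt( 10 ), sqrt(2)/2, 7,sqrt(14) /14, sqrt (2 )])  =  [ - 4 * sqrt( 10 ), - 2*pi,sqrt(14) /14, 7/18,sqrt ( 2)/2,sqrt(2),  3,pi, pi,sqrt(10),sqrt(11), sqrt( 13 ),sqrt( 19 ), 6,7]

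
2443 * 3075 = 7512225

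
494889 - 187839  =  307050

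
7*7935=55545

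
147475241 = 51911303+95563938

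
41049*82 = 3366018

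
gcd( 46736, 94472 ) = 8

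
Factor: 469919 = 469919^1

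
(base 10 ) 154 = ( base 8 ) 232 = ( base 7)310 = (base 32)4Q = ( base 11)130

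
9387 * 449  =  4214763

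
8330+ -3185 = 5145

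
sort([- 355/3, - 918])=[ - 918 , - 355/3 ] 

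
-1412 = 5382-6794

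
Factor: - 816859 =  -816859^1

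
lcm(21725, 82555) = 412775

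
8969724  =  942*9522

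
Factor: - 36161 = - 36161^1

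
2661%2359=302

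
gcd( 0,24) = 24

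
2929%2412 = 517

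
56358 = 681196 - 624838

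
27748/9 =27748/9 = 3083.11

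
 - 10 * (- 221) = 2210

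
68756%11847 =9521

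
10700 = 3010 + 7690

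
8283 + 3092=11375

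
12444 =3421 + 9023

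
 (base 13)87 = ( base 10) 111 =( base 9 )133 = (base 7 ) 216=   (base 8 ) 157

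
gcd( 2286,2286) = 2286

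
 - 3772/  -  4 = 943  +  0/1 = 943.00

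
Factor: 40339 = 13^1*29^1*107^1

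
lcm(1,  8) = 8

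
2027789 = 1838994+188795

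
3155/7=3155/7  =  450.71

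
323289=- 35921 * ( - 9)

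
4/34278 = 2/17139 = 0.00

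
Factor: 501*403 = 201903 =3^1*13^1*31^1*167^1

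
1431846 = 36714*39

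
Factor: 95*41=3895 = 5^1*19^1*41^1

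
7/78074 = 7/78074 = 0.00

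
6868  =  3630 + 3238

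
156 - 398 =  - 242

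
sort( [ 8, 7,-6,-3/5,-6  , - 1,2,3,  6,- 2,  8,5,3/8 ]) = [- 6, - 6, - 2, - 1, - 3/5, 3/8,2,3, 5,6,7,8,8] 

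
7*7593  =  53151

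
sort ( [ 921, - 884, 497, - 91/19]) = [ - 884, - 91/19 , 497, 921]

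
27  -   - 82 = 109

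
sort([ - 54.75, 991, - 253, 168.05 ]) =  [ - 253, - 54.75,168.05,991]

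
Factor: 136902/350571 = 45634/116857  =  2^1 * 13^( - 1)*89^(-1)*101^( - 1)* 22817^1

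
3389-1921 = 1468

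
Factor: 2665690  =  2^1*5^1 * 31^1*8599^1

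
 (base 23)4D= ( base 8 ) 151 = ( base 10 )105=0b1101001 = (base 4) 1221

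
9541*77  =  734657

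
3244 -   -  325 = 3569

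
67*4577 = 306659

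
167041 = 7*23863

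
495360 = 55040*9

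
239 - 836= - 597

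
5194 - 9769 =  - 4575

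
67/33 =2 + 1/33 = 2.03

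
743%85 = 63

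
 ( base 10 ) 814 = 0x32e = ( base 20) 20e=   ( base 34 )nw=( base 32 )PE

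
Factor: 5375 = 5^3*43^1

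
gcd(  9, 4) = 1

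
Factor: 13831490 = 2^1*5^1 * 89^1 * 15541^1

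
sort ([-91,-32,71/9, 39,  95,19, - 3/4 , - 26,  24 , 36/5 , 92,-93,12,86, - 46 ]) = [ - 93, -91,-46,-32 , - 26 ,-3/4, 36/5,  71/9,12,  19, 24, 39, 86, 92, 95]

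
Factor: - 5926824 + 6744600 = 2^4 * 3^4*631^1 = 817776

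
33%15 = 3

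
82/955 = 82/955 = 0.09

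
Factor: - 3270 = - 2^1*3^1*5^1*109^1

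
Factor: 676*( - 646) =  - 2^3*13^2*17^1*19^1 = -  436696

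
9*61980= 557820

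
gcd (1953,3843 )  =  63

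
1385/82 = 16 + 73/82 = 16.89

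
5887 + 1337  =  7224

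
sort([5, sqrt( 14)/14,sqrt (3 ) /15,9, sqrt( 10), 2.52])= [ sqrt( 3 ) /15,  sqrt( 14 ) /14,2.52,sqrt( 10), 5,9 ] 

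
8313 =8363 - 50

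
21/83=21/83=0.25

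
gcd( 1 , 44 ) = 1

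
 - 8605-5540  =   - 14145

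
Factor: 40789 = 7^1*5827^1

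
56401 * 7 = 394807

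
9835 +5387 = 15222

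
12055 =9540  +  2515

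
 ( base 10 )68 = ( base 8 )104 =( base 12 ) 58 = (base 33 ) 22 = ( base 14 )4C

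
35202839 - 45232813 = -10029974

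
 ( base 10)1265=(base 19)39B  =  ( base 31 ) 19P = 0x4f1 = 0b10011110001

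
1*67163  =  67163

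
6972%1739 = 16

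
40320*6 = 241920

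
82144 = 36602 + 45542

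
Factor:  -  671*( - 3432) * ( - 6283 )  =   - 2^3*3^1*11^2 * 13^1*61^2*103^1 = -14468944776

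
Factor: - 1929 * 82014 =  - 158205006 = -2^1 * 3^2*643^1*13669^1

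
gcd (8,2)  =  2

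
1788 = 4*447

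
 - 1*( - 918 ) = 918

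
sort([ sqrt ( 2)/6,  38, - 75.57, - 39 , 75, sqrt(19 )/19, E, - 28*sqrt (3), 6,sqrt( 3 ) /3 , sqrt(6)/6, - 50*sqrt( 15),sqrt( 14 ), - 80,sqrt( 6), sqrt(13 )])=[ - 50*sqrt( 15 ), - 80, - 75.57, - 28*sqrt( 3), - 39, sqrt( 19)/19, sqrt( 2)/6, sqrt(6)/6,sqrt(3) /3,  sqrt(6),  E, sqrt( 13),sqrt(14 ),  6, 38 , 75] 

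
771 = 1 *771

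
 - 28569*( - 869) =24826461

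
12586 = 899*14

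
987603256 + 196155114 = 1183758370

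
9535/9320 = 1 + 43/1864 = 1.02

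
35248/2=17624  =  17624.00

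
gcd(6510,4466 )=14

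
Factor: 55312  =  2^4  *  3457^1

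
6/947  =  6/947 = 0.01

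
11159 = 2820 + 8339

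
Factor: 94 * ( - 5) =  - 470= -2^1 * 5^1*47^1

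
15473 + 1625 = 17098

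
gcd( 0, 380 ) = 380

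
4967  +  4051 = 9018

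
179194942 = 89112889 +90082053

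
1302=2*651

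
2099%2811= 2099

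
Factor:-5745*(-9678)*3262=181367558820 = 2^2*3^2*5^1*7^1*233^1*383^1*1613^1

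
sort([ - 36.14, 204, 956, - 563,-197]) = [  -  563 , - 197, - 36.14,  204,956] 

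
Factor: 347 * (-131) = - 45457= -131^1* 347^1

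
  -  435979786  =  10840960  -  446820746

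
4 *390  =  1560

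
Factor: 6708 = 2^2*3^1*13^1 * 43^1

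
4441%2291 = 2150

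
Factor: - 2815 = -5^1*563^1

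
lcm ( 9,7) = 63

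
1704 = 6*284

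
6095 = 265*23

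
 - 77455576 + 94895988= 17440412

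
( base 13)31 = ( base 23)1h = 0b101000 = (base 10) 40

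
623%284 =55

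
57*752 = 42864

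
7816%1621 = 1332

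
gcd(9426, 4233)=3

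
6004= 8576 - 2572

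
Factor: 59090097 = 3^1*11^1*1153^1*1553^1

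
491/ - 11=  - 45+4/11 = - 44.64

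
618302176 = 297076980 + 321225196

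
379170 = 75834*5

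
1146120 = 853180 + 292940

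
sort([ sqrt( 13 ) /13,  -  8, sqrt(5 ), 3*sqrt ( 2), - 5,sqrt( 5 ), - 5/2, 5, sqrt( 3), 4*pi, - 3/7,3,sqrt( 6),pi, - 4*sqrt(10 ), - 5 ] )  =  [ - 4 * sqrt(10 ),-8,  -  5,-5, - 5/2, - 3/7, sqrt( 13 ) /13, sqrt( 3),sqrt( 5 ), sqrt( 5), sqrt ( 6),3, pi,3 * sqrt( 2), 5,  4*pi]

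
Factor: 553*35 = 19355 = 5^1*7^2*79^1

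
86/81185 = 86/81185 = 0.00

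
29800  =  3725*8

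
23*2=46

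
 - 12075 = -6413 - 5662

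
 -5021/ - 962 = 5 + 211/962  =  5.22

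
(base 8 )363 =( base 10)243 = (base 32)7J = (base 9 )300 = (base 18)D9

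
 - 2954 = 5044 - 7998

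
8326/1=8326 = 8326.00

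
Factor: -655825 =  - 5^2*37^1*709^1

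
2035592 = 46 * 44252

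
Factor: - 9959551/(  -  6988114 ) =1422793/998302=2^(-1)*821^1*1733^1*499151^( - 1)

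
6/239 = 6/239 = 0.03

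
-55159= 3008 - 58167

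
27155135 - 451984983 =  - 424829848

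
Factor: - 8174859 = -3^1*7^1*11^1*43^1 *823^1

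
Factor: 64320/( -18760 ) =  - 24/7  =  -2^3*3^1*7^(-1)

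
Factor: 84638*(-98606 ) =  - 2^2*47^1*101^1*419^1*1049^1  =  - 8345814628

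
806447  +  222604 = 1029051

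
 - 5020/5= -1004= -1004.00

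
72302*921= 66590142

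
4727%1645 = 1437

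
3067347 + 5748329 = 8815676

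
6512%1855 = 947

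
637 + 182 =819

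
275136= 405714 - 130578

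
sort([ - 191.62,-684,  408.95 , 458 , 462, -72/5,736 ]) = [ - 684, - 191.62,-72/5,408.95,458,462, 736]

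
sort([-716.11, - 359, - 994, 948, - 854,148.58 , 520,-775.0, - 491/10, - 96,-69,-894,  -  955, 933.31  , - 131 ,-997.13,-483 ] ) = [ - 997.13, - 994, - 955, - 894,-854,-775.0, - 716.11, - 483,-359, - 131,-96,-69,-491/10,148.58, 520, 933.31,948]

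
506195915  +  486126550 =992322465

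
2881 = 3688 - 807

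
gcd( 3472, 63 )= 7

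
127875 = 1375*93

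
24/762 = 4/127 = 0.03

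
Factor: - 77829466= - 2^1*11^1*13^1*272131^1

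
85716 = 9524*9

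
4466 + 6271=10737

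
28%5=3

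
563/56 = 563/56=10.05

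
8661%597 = 303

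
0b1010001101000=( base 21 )bhg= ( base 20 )D14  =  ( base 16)1468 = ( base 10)5224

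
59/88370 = 59/88370 = 0.00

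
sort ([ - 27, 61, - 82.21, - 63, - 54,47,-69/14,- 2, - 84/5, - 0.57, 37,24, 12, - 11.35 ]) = [ - 82.21, - 63, - 54, - 27,-84/5, - 11.35, - 69/14, - 2,-0.57, 12,24, 37, 47, 61] 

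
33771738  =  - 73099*( - 462 )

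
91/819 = 1/9 = 0.11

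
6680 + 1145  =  7825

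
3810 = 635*6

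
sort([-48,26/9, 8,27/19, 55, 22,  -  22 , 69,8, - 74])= [ - 74, - 48,  -  22, 27/19, 26/9,8, 8,22, 55, 69] 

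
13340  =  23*580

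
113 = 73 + 40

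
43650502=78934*553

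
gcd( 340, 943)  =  1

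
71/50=71/50 = 1.42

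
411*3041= 1249851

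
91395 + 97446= 188841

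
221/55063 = 13/3239 = 0.00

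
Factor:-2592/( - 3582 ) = 2^4*3^2*199^( - 1) =144/199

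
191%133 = 58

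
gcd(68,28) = 4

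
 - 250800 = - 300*836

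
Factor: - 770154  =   - 2^1 * 3^1*7^1*11^1*1667^1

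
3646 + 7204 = 10850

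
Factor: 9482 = 2^1* 11^1*431^1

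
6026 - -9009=15035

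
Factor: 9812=2^2*11^1* 223^1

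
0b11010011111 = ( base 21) 3HF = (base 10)1695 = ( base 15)780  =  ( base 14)891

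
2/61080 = 1/30540 = 0.00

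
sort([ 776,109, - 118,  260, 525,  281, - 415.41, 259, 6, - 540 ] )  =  [ - 540, - 415.41, - 118, 6,  109, 259,260 , 281, 525,776]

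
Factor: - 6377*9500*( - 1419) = 85965148500 = 2^2* 3^1*5^3 * 7^1*11^1 * 19^1 * 43^1*911^1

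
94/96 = 47/48 = 0.98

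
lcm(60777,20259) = 60777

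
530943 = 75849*7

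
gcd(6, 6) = 6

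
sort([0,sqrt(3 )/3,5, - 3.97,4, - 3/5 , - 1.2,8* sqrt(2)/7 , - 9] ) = [ - 9 , - 3.97, - 1.2 , - 3/5, 0, sqrt(3 ) /3, 8*sqrt( 2 )/7, 4, 5] 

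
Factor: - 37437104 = - 2^4*277^1*8447^1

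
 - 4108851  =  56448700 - 60557551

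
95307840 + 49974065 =145281905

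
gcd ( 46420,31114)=2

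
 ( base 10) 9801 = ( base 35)801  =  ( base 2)10011001001001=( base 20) 14A1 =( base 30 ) aql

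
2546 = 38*67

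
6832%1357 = 47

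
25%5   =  0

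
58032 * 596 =34587072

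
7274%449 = 90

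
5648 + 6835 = 12483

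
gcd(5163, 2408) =1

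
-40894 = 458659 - 499553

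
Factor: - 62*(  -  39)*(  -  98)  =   -236964 = - 2^2*3^1*7^2*13^1*31^1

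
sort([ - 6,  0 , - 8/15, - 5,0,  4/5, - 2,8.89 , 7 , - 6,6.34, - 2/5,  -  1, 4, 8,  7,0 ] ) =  [ - 6, - 6, - 5, - 2, - 1, - 8/15, - 2/5 , 0  ,  0 , 0,4/5, 4, 6.34 , 7, 7,8, 8.89]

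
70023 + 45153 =115176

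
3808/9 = 3808/9 = 423.11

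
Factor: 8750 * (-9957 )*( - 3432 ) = 2^4*3^2*5^4 * 7^1 * 11^1 * 13^1 * 3319^1 =299008710000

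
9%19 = 9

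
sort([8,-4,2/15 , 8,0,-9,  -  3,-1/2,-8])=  [ -9,-8,-4, - 3,  -  1/2, 0,2/15,8,8 ]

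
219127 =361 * 607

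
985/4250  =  197/850 = 0.23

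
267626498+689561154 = 957187652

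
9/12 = 3/4 = 0.75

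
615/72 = 205/24 = 8.54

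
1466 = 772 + 694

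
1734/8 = 216 + 3/4= 216.75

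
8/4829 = 8/4829 = 0.00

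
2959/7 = 422  +  5/7 = 422.71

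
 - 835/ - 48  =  17 + 19/48 = 17.40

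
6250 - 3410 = 2840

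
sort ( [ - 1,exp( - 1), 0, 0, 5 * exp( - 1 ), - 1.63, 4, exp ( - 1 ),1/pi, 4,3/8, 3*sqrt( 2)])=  [ - 1.63, - 1, 0, 0, 1/pi, exp(-1), exp( - 1), 3/8, 5 * exp( -1), 4, 4, 3*sqrt (2 ) ]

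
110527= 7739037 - 7628510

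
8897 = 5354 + 3543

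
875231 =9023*97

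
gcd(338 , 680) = 2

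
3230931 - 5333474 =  - 2102543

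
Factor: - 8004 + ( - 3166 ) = -11170=-  2^1 * 5^1 * 1117^1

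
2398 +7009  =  9407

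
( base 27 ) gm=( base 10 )454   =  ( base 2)111000110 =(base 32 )e6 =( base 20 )12e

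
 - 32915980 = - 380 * 86621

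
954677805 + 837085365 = 1791763170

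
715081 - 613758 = 101323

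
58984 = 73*808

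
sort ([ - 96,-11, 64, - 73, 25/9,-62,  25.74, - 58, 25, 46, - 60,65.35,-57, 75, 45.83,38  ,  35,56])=[ - 96, -73,-62 ,  -  60, - 58, - 57, - 11, 25/9, 25, 25.74,  35 , 38, 45.83,46,56, 64, 65.35, 75]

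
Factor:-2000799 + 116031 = -1884768=-2^5*  3^1*29^1 * 677^1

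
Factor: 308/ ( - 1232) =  - 2^(-2) =- 1/4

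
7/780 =7/780 = 0.01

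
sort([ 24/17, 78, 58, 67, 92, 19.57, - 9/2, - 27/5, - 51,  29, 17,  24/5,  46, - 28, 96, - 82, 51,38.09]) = [ - 82,-51,-28, - 27/5, - 9/2,24/17,  24/5, 17,19.57, 29, 38.09, 46, 51 , 58, 67, 78,  92 , 96 ]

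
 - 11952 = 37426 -49378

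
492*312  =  153504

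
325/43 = 325/43 = 7.56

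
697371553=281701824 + 415669729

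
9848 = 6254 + 3594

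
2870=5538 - 2668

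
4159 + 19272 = 23431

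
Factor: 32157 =3^4*397^1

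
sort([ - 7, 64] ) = [ - 7,64]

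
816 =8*102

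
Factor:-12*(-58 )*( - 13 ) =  - 9048 = - 2^3*3^1*13^1*29^1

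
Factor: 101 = 101^1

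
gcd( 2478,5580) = 6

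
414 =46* 9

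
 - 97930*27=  - 2644110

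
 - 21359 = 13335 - 34694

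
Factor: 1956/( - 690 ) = - 2^1*5^( - 1 )*23^( -1 )*163^1 = - 326/115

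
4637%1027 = 529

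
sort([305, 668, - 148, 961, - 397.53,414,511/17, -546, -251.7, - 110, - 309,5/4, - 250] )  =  [ - 546,  -  397.53,  -  309, -251.7,-250, - 148,-110,5/4,511/17, 305,414,668,961]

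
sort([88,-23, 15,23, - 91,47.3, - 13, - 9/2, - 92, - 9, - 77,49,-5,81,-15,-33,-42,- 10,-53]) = [ - 92, - 91,  -  77, - 53 ,  -  42, - 33,-23,- 15, - 13, - 10,  -  9, - 5,-9/2, 15, 23,47.3,49, 81, 88 ] 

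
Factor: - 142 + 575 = 433^1 = 433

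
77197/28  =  2757 + 1/28=2757.04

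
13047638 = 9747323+3300315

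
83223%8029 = 2933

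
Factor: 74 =2^1*37^1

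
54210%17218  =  2556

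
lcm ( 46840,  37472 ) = 187360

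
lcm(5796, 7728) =23184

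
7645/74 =103 + 23/74 = 103.31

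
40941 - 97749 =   -  56808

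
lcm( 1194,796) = 2388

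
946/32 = 29 + 9/16 = 29.56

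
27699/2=27699/2 = 13849.50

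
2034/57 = 35 + 13/19 = 35.68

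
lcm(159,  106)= 318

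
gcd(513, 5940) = 27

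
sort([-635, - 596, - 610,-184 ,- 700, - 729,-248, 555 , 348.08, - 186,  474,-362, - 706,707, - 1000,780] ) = [ -1000,-729, - 706,-700 , - 635,-610 , - 596, - 362, -248,-186, - 184, 348.08, 474, 555, 707,780]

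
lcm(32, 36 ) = 288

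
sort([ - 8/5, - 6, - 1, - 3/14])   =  [ - 6, - 8/5,-1,-3/14]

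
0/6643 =0  =  0.00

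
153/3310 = 153/3310 = 0.05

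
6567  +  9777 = 16344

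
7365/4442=7365/4442 = 1.66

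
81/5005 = 81/5005 =0.02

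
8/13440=1/1680 = 0.00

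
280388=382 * 734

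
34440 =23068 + 11372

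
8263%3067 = 2129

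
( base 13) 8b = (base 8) 163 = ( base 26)4B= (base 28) 43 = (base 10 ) 115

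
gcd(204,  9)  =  3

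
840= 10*84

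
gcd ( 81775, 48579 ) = 1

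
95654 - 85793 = 9861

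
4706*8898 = 41873988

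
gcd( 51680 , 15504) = 5168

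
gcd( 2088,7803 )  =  9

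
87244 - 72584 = 14660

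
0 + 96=96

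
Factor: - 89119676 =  -2^2*22279919^1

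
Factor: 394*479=2^1*197^1*479^1= 188726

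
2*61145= 122290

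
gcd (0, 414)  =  414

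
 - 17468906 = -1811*9646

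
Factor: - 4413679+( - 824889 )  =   - 5238568=-2^3*654821^1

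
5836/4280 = 1459/1070 = 1.36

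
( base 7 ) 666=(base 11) 291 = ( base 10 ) 342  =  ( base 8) 526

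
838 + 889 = 1727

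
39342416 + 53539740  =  92882156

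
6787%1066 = 391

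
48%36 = 12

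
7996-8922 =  - 926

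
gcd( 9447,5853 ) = 3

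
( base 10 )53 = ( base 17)32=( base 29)1o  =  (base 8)65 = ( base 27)1Q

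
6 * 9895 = 59370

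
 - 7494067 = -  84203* 89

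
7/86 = 7/86 = 0.08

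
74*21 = 1554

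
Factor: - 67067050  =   -2^1*5^2 * 79^1 * 16979^1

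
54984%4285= 3564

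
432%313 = 119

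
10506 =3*3502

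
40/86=20/43=0.47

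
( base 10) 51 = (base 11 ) 47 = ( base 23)25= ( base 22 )27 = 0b110011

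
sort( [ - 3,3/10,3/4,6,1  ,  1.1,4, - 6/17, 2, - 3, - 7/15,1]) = [ - 3,  -  3, - 7/15, - 6/17, 3/10,3/4 , 1,1,1.1,2, 4,6 ] 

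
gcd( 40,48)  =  8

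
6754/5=1350 + 4/5 =1350.80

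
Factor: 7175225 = 5^2 * 37^1 * 7757^1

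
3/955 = 3/955  =  0.00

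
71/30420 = 71/30420 = 0.00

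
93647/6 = 15607 + 5/6 = 15607.83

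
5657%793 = 106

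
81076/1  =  81076 =81076.00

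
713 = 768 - 55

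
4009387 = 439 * 9133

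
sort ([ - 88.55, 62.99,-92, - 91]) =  [ - 92 , - 91,-88.55,62.99]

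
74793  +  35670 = 110463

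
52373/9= 52373/9 = 5819.22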